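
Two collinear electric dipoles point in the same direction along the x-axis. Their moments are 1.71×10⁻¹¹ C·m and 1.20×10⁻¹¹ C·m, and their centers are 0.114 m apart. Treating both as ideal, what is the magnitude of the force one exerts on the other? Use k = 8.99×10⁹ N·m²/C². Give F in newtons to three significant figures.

On-axis field of dipole 1 at distance r: E = 2kp₁/r³. Force on dipole 2 is F = p₂·dE/dr (gradient along axis).
dE/dr = −6kp₁/r⁴, so |F| = 6kp₁p₂/r⁴ (attractive for aligned moments).
F = 6(8.99×10⁹)(1.71×10⁻¹¹)(1.20×10⁻¹¹)/(0.114)⁴ = 6.553×10⁻⁸ N.

F ≈ 6.55×10⁻⁸ N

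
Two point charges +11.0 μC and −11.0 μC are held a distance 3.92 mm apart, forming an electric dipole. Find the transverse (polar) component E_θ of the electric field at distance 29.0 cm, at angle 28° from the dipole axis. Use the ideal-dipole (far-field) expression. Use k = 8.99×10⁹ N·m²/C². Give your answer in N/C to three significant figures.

Dipole moment p = qd = (1.10×10⁻⁵ C)(0.00392 m) = 4.312×10⁻⁸ C·m.
For a dipole, E_θ = (kp sinθ)/r³.
kp/r³ = (8.99×10⁹)(4.312×10⁻⁸)/(0.290)³ = 1.589×10⁴ N/C.
E_θ = 1.589×10⁴·sin28° = 7462 N/C.

E_θ ≈ 7460 N/C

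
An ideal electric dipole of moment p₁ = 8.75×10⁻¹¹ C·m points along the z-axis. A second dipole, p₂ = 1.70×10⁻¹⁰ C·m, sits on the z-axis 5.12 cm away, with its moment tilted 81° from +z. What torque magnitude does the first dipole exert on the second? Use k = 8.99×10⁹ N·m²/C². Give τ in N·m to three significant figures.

τ ≈ 1.97×10⁻⁶ N·m

The second dipole sits on the axis of the first, so the field there is axial: E₁ = 2kp₁/r³ along +z.
E₁ = 2(8.99×10⁹)(8.75×10⁻¹¹)/(0.0512)³ = 1.172×10⁴ N/C.
Torque on the second dipole: τ = p₂ E₁ sinθ.
τ = (1.70×10⁻¹⁰)(1.172×10⁴)·sin81° = 1.968×10⁻⁶ N·m.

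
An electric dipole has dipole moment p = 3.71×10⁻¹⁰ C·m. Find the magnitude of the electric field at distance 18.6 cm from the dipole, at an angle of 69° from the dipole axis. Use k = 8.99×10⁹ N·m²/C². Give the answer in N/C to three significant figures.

At angle θ the dipole field magnitude is E = (kp/r³)·√(1 + 3cos²θ).
kp/r³ = (8.99×10⁹)(3.71×10⁻¹⁰) / (0.186)³ = 518.3 N/C.
√(1 + 3cos²69°) = √(1 + 3·0.1284) = √1.3853 ≈ 1.1770.
E ≈ 518.3 × 1.177 = 610.0 N/C.

E ≈ 610 N/C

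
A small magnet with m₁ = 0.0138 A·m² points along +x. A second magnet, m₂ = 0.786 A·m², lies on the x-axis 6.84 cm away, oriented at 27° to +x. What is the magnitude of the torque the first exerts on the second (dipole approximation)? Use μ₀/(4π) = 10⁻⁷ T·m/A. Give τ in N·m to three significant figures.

τ ≈ 3.08×10⁻⁶ N·m

Dipole B is on the axis of dipole A, so B₁ there is axial: B₁ = (μ₀/4π)·2m₁/r³ along +x.
B₁ = 2(10⁻⁷)(0.0138)/(0.0684)³ = 8.625×10⁻⁶ T.
τ = m₂ B₁ sinθ.
τ = (0.786)(8.625×10⁻⁶)·sin27° = 3.078×10⁻⁶ N·m.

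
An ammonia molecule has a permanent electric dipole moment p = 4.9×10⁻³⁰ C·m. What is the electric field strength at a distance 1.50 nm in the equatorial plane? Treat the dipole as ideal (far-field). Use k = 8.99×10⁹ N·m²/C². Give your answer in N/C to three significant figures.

E ≈ 1.31×10⁷ N/C

On the perpendicular bisector E = kp/r³ (half the axial value at the same distance).
E = (8.99×10⁹)(4.90×10⁻³⁰) / (1.50×10⁻⁹)³ = 1.305×10⁷ N/C.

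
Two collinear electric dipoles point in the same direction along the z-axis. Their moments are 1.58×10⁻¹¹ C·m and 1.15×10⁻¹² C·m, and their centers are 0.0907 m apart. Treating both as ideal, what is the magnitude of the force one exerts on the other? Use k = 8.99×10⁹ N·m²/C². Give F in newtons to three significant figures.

F ≈ 1.45×10⁻⁸ N

On-axis field of dipole 1 at distance r: E = 2kp₁/r³. Force on dipole 2 is F = p₂·dE/dr (gradient along axis).
dE/dr = −6kp₁/r⁴, so |F| = 6kp₁p₂/r⁴ (attractive for aligned moments).
F = 6(8.99×10⁹)(1.58×10⁻¹¹)(1.15×10⁻¹²)/(0.0907)⁴ = 1.448×10⁻⁸ N.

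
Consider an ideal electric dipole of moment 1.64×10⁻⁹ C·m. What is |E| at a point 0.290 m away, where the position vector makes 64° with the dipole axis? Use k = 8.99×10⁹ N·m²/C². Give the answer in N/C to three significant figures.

E ≈ 759 N/C

At angle θ the dipole field magnitude is E = (kp/r³)·√(1 + 3cos²θ).
kp/r³ = (8.99×10⁹)(1.64×10⁻⁹) / (0.290)³ = 604.5 N/C.
√(1 + 3cos²64°) = √(1 + 3·0.1922) = √1.5765 ≈ 1.2556.
E ≈ 604.5 × 1.256 = 759.0 N/C.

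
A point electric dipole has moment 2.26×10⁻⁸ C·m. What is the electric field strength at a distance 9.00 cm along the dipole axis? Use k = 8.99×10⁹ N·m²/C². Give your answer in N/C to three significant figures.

E ≈ 5.57×10⁵ N/C

On the dipole axis E = 2kp/r³.
E = 2·(8.99×10⁹)(2.26×10⁻⁸) / (0.0900)³ = 5.574×10⁵ N/C.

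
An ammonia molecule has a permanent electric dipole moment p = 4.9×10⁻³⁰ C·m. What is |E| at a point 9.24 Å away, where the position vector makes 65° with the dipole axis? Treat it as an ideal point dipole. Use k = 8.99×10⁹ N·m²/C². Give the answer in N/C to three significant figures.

At angle θ the dipole field magnitude is E = (kp/r³)·√(1 + 3cos²θ).
kp/r³ = (8.99×10⁹)(4.90×10⁻³⁰) / (9.24×10⁻¹⁰)³ = 5.584×10⁷ N/C.
√(1 + 3cos²65°) = √(1 + 3·0.1786) = √1.5358 ≈ 1.2393.
E ≈ 5.584×10⁷ × 1.239 = 6.920×10⁷ N/C.

E ≈ 6.92×10⁷ N/C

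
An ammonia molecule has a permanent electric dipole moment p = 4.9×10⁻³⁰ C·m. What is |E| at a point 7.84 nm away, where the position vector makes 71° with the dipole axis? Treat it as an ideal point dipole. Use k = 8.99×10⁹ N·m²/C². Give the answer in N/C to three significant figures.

At angle θ the dipole field magnitude is E = (kp/r³)·√(1 + 3cos²θ).
kp/r³ = (8.99×10⁹)(4.90×10⁻³⁰) / (7.84×10⁻⁹)³ = 9.141×10⁴ N/C.
√(1 + 3cos²71°) = √(1 + 3·0.1060) = √1.3180 ≈ 1.1480.
E ≈ 9.141×10⁴ × 1.148 = 1.049×10⁵ N/C.

E ≈ 1.05×10⁵ N/C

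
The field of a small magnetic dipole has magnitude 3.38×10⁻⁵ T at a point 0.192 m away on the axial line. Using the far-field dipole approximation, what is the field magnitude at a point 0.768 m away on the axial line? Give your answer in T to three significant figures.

Dipole fields scale as 1/r³ in the far field; the geometry is the same at both points.
B₂ = B₁ · (r₁/r₂)³ = 3.38×10⁻⁵ · (0.192/0.768)³.
(r₁/r₂)³ = (0.25)³ = 0.01562.
B₂ ≈ 5.281×10⁻⁷ T.

B ≈ 5.28×10⁻⁷ T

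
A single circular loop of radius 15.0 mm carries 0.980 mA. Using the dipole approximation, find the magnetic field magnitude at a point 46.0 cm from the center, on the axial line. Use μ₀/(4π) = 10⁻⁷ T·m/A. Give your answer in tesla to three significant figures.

B ≈ 1.42×10⁻¹² T

Magnetic moment m = IA = Iπa² = (9.80×10⁻⁴)·π·(0.0150)² = 6.927×10⁻⁷ A·m².
On axis B = (μ₀/4π)·2m/r³.
B = 2·(10⁻⁷)·(6.927×10⁻⁷) / (0.460)³ = 1.423×10⁻¹² T.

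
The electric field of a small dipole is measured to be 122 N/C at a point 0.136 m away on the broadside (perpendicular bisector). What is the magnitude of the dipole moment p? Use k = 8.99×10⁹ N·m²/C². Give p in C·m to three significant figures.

In the equatorial plane E = kp/r³, so p = Er³/(k).
p = (122)·(0.136)³ / (8.99×10⁹) = 3.414×10⁻¹¹ C·m.

p ≈ 3.41×10⁻¹¹ C·m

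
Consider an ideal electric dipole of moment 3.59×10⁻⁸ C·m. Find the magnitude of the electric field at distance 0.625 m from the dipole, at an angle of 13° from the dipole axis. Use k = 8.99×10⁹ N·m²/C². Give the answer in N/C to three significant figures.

At angle θ the dipole field magnitude is E = (kp/r³)·√(1 + 3cos²θ).
kp/r³ = (8.99×10⁹)(3.59×10⁻⁸) / (0.625)³ = 1322 N/C.
√(1 + 3cos²13°) = √(1 + 3·0.9494) = √3.8482 ≈ 1.9617.
E ≈ 1322 × 1.962 = 2593 N/C.

E ≈ 2590 N/C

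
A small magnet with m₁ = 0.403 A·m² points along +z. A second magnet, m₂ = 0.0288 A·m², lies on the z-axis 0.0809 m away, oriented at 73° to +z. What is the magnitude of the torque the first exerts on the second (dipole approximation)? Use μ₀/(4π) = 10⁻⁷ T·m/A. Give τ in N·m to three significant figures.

Dipole B is on the axis of dipole A, so B₁ there is axial: B₁ = (μ₀/4π)·2m₁/r³ along +z.
B₁ = 2(10⁻⁷)(0.403)/(0.0809)³ = 1.522×10⁻⁴ T.
τ = m₂ B₁ sinθ.
τ = (0.0288)(1.522×10⁻⁴)·sin73° = 4.193×10⁻⁶ N·m.

τ ≈ 4.19×10⁻⁶ N·m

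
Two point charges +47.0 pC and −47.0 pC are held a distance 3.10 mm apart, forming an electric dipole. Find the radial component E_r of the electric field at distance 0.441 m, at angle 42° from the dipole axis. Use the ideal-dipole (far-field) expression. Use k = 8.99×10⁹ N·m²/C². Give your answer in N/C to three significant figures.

E_r ≈ 0.0227 N/C

Dipole moment p = qd = (4.70×10⁻¹¹ C)(0.00310 m) = 1.457×10⁻¹³ C·m.
For a dipole, E_r = (2kp cosθ)/r³.
kp/r³ = (8.99×10⁹)(1.457×10⁻¹³)/(0.441)³ = 0.01527 N/C.
E_r = 2·0.01527·cos42° = 0.02270 N/C.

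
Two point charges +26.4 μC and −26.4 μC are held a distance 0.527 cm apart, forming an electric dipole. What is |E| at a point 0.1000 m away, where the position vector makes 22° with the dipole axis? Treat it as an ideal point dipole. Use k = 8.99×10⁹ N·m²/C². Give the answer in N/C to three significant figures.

Dipole moment p = qd = (2.64×10⁻⁵ C)(0.00527 m) = 1.391×10⁻⁷ C·m.
At angle θ the dipole field magnitude is E = (kp/r³)·√(1 + 3cos²θ).
kp/r³ = (8.99×10⁹)(1.391×10⁻⁷) / (0.100)³ = 1.251×10⁶ N/C.
√(1 + 3cos²22°) = √(1 + 3·0.8597) = √3.5790 ≈ 1.8918.
E ≈ 1.251×10⁶ × 1.892 = 2.366×10⁶ N/C.

E ≈ 2.37×10⁶ N/C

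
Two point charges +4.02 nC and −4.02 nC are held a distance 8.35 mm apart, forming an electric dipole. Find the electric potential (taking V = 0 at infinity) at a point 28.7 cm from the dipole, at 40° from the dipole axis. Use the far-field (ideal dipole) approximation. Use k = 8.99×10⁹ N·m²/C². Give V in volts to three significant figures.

Dipole moment p = qd = (4.02×10⁻⁹ C)(0.00835 m) = 3.357×10⁻¹¹ C·m.
The dipole potential is V = kp cosθ / r².
V = (8.99×10⁹)(3.357×10⁻¹¹)·cos40° / (0.287)² = 2.807 V.

V ≈ 2.81 V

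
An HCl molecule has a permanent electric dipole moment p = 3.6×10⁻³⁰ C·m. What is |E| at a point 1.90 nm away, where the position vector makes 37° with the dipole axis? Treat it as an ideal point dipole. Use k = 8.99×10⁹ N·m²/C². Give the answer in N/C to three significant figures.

E ≈ 8.05×10⁶ N/C

At angle θ the dipole field magnitude is E = (kp/r³)·√(1 + 3cos²θ).
kp/r³ = (8.99×10⁹)(3.60×10⁻³⁰) / (1.90×10⁻⁹)³ = 4.718×10⁶ N/C.
√(1 + 3cos²37°) = √(1 + 3·0.6378) = √2.9135 ≈ 1.7069.
E ≈ 4.718×10⁶ × 1.707 = 8.054×10⁶ N/C.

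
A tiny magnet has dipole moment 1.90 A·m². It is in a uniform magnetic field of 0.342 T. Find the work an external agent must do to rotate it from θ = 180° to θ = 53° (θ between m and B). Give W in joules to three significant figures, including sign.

W_ext = ΔU = −mB cosθ₂ + mB cosθ₁ = mB(cosθ₁ − cosθ₂).
W = (1.90)(0.342)·(cos180° − cos53°) = (0.6498)·(-1.6018) = -1.041 J.

W ≈ -1.04 J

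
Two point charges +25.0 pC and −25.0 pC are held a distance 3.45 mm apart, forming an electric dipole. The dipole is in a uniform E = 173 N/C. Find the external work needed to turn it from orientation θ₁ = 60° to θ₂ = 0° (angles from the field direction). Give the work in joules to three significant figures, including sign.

Dipole moment p = qd = (2.50×10⁻¹¹ C)(0.00345 m) = 8.625×10⁻¹⁴ C·m.
W_ext = ΔU = U(θ₂) − U(θ₁) = −pE cosθ₂ − (−pE cosθ₁) = pE(cosθ₁ − cosθ₂).
W = (8.625×10⁻¹⁴)(173)·(cos60° − cos0°) = (1.492×10⁻¹¹)·(-0.5000) = -7.461×10⁻¹² J.

W ≈ -7.46×10⁻¹² J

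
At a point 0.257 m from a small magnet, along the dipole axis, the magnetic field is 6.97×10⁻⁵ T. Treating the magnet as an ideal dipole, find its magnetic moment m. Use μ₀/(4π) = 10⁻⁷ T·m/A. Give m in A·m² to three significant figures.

m ≈ 5.92 A·m²

On axis B = (μ₀/4π)·2m/r³, so m = Br³·4π/(μ₀·2).
m = (6.97×10⁻⁵)·(0.257)³ / (2·10⁻⁷) = 5.916 A·m².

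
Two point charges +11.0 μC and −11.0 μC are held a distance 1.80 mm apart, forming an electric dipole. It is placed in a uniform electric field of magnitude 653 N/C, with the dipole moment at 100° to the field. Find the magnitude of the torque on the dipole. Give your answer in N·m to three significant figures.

τ ≈ 1.27×10⁻⁵ N·m

Dipole moment p = qd = (1.10×10⁻⁵ C)(0.00180 m) = 1.98×10⁻⁸ C·m.
Torque on an electric dipole: τ = pE sinθ.
τ = (1.98×10⁻⁸)(653)·sin100° = 1.273×10⁻⁵ N·m.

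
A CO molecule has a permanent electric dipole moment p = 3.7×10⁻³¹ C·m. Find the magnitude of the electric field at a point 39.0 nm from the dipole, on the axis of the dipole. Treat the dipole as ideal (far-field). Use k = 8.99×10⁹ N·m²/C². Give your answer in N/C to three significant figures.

On the dipole axis E = 2kp/r³.
E = 2·(8.99×10⁹)(3.70×10⁻³¹) / (3.90×10⁻⁸)³ = 112.1 N/C.

E ≈ 112 N/C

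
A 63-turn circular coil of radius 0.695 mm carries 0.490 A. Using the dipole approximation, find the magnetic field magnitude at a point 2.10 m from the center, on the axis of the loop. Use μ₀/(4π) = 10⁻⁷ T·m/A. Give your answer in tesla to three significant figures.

m = NIA = NIπa² = 63·(0.490)·π·(6.95×10⁻⁴)² = 4.684×10⁻⁵ A·m².
On axis B = (μ₀/4π)·2m/r³.
B = 2·(10⁻⁷)·(4.684×10⁻⁵) / (2.10)³ = 1.012×10⁻¹² T.

B ≈ 1.01×10⁻¹² T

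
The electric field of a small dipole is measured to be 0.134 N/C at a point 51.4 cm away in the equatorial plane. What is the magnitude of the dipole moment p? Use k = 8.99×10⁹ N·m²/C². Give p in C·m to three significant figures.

In the equatorial plane E = kp/r³, so p = Er³/(k).
p = (0.134)·(0.514)³ / (8.99×10⁹) = 2.024×10⁻¹² C·m.

p ≈ 2.02×10⁻¹² C·m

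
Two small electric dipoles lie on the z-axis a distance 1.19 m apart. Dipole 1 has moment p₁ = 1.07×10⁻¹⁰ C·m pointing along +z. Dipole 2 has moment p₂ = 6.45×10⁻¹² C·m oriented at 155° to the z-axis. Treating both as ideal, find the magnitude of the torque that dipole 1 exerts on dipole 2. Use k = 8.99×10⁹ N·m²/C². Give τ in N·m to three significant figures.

τ ≈ 3.11×10⁻¹² N·m

The second dipole sits on the axis of the first, so the field there is axial: E₁ = 2kp₁/r³ along +z.
E₁ = 2(8.99×10⁹)(1.07×10⁻¹⁰)/(1.19)³ = 1.142 N/C.
Torque on the second dipole: τ = p₂ E₁ sinθ.
τ = (6.45×10⁻¹²)(1.142)·sin155° = 3.112×10⁻¹² N·m.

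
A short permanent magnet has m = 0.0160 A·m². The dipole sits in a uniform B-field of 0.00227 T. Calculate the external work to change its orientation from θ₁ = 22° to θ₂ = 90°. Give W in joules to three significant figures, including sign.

W_ext = ΔU = −mB cosθ₂ + mB cosθ₁ = mB(cosθ₁ − cosθ₂).
W = (0.0160)(0.00227)·(cos22° − cos90°) = (3.632×10⁻⁵)·(+0.9272) = 3.368×10⁻⁵ J.

W ≈ 3.37×10⁻⁵ J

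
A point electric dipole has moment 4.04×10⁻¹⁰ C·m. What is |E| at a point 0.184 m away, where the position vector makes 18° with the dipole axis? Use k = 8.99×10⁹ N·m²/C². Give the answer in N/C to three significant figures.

At angle θ the dipole field magnitude is E = (kp/r³)·√(1 + 3cos²θ).
kp/r³ = (8.99×10⁹)(4.04×10⁻¹⁰) / (0.184)³ = 583.0 N/C.
√(1 + 3cos²18°) = √(1 + 3·0.9045) = √3.7135 ≈ 1.9271.
E ≈ 583.0 × 1.927 = 1124 N/C.

E ≈ 1120 N/C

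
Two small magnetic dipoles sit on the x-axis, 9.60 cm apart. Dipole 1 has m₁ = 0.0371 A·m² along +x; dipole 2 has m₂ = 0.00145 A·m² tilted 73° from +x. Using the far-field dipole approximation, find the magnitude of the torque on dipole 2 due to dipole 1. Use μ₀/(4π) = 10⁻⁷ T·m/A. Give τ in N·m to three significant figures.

τ ≈ 1.16×10⁻⁸ N·m

Dipole B is on the axis of dipole A, so B₁ there is axial: B₁ = (μ₀/4π)·2m₁/r³ along +x.
B₁ = 2(10⁻⁷)(0.0371)/(0.0960)³ = 8.387×10⁻⁶ T.
τ = m₂ B₁ sinθ.
τ = (0.00145)(8.387×10⁻⁶)·sin73° = 1.163×10⁻⁸ N·m.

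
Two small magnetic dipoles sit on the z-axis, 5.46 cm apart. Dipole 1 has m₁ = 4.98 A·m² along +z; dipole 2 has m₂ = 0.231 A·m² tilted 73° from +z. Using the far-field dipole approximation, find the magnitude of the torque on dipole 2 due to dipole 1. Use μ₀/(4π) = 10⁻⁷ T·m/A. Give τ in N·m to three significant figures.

τ ≈ 0.00135 N·m

Dipole B is on the axis of dipole A, so B₁ there is axial: B₁ = (μ₀/4π)·2m₁/r³ along +z.
B₁ = 2(10⁻⁷)(4.98)/(0.0546)³ = 0.006119 T.
τ = m₂ B₁ sinθ.
τ = (0.231)(0.006119)·sin73° = 0.001352 N·m.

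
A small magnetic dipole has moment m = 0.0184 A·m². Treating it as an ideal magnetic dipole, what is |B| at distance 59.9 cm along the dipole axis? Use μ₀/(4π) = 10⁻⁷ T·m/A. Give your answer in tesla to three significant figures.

B ≈ 1.71×10⁻⁸ T

On axis B = (μ₀/4π)·2m/r³.
B = 2·(10⁻⁷)·(0.0184) / (0.599)³ = 1.712×10⁻⁸ T.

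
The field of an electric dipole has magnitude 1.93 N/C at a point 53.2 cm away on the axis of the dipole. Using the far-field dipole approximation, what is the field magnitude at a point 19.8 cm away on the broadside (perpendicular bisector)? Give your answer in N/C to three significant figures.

Dipole fields scale as 1/r³ in the far field.
The axial field is twice the equatorial field at the same r, so the geometry factor is 1/2.
E₂ = E₁ · (1/2) · (r₁/r₂)³ = 1.93 · 0.5 · (53.2/19.8)³.
(r₁/r₂)³ = (2.687)³ = 19.4.
E₂ ≈ 18.72 N/C.

E ≈ 18.7 N/C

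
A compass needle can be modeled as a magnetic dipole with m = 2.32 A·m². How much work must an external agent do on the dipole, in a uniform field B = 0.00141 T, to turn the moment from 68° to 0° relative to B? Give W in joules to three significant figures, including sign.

W_ext = ΔU = −mB cosθ₂ + mB cosθ₁ = mB(cosθ₁ − cosθ₂).
W = (2.32)(0.00141)·(cos68° − cos0°) = (0.003271)·(-0.6254) = -0.002046 J.

W ≈ -0.00205 J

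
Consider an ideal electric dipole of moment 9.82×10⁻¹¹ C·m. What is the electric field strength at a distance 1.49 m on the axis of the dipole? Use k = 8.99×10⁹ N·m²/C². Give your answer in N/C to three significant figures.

E ≈ 0.534 N/C

On the dipole axis E = 2kp/r³.
E = 2·(8.99×10⁹)(9.82×10⁻¹¹) / (1.49)³ = 0.5338 N/C.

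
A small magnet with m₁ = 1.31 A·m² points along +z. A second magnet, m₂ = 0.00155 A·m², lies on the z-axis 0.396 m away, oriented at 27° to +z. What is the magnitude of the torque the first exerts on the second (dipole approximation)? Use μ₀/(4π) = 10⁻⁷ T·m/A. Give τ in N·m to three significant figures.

τ ≈ 2.97×10⁻⁹ N·m

Dipole B is on the axis of dipole A, so B₁ there is axial: B₁ = (μ₀/4π)·2m₁/r³ along +z.
B₁ = 2(10⁻⁷)(1.31)/(0.396)³ = 4.219×10⁻⁶ T.
τ = m₂ B₁ sinθ.
τ = (0.00155)(4.219×10⁻⁶)·sin27° = 2.969×10⁻⁹ N·m.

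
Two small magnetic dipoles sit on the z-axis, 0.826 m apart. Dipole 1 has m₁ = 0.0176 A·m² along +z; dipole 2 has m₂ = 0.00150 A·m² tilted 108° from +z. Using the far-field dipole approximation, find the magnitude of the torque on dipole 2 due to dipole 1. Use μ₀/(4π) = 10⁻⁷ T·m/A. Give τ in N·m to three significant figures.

Dipole B is on the axis of dipole A, so B₁ there is axial: B₁ = (μ₀/4π)·2m₁/r³ along +z.
B₁ = 2(10⁻⁷)(0.0176)/(0.826)³ = 6.246×10⁻⁹ T.
τ = m₂ B₁ sinθ.
τ = (0.00150)(6.246×10⁻⁹)·sin108° = 8.910×10⁻¹² N·m.

τ ≈ 8.91×10⁻¹² N·m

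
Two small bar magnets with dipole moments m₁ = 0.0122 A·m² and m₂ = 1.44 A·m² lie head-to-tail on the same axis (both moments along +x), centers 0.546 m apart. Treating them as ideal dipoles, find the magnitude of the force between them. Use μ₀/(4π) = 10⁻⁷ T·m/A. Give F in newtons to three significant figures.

F ≈ 1.19×10⁻⁷ N

On-axis B of dipole 1: B = (μ₀/4π)·2m₁/r³. Force on dipole 2: F = m₂·dB/dr.
dB/dr = −(μ₀/4π)·6m₁/r⁴, so |F| = (μ₀/4π)·6m₁m₂/r⁴.
F = 6(10⁻⁷)(0.0122)(1.44)/(0.546)⁴ = 1.186×10⁻⁷ N.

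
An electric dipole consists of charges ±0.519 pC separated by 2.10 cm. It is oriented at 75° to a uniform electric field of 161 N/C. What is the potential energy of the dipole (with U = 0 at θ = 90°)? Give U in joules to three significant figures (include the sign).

Dipole moment p = qd = (5.19×10⁻¹³ C)(0.0210 m) = 1.09×10⁻¹⁴ C·m.
U = −p·E = −pE cosθ.
U = −(1.09×10⁻¹⁴)(161)·cos75° = -4.542×10⁻¹³ J.

U ≈ -4.54×10⁻¹³ J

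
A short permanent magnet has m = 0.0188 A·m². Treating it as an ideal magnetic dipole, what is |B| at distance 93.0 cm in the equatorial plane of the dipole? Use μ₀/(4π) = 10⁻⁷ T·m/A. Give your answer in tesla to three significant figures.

B ≈ 2.34×10⁻⁹ T

In the equatorial plane B = (μ₀/4π)·m/r³ (half the axial value).
B = (10⁻⁷)·(0.0188) / (0.930)³ = 2.337×10⁻⁹ T.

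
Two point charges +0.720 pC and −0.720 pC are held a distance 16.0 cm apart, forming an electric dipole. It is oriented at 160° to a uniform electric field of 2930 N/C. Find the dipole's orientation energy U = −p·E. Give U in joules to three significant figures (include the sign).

Dipole moment p = qd = (7.20×10⁻¹³ C)(0.160 m) = 1.152×10⁻¹³ C·m.
U = −p·E = −pE cosθ.
U = −(1.152×10⁻¹³)(2930)·cos160° = 3.172×10⁻¹⁰ J.

U ≈ 3.17×10⁻¹⁰ J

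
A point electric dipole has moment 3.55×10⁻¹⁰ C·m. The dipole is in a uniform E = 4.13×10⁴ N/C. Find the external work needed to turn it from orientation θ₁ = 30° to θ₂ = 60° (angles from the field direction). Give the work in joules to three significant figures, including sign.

W ≈ 5.37×10⁻⁶ J

W_ext = ΔU = U(θ₂) − U(θ₁) = −pE cosθ₂ − (−pE cosθ₁) = pE(cosθ₁ − cosθ₂).
W = (3.55×10⁻¹⁰)(4.13×10⁴)·(cos30° − cos60°) = (1.466×10⁻⁵)·(+0.3660) = 5.366×10⁻⁶ J.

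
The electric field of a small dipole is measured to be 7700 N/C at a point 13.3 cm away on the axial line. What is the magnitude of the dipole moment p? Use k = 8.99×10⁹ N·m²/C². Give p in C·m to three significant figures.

On axis E = 2kp/r³, so p = Er³/(2k).
p = (7700)·(0.133)³ / (2·8.99×10⁹) = 1.008×10⁻⁹ C·m.

p ≈ 1.01×10⁻⁹ C·m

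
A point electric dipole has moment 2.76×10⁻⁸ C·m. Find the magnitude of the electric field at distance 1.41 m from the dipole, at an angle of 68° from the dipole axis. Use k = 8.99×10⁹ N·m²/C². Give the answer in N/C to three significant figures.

E ≈ 106 N/C

At angle θ the dipole field magnitude is E = (kp/r³)·√(1 + 3cos²θ).
kp/r³ = (8.99×10⁹)(2.76×10⁻⁸) / (1.41)³ = 88.51 N/C.
√(1 + 3cos²68°) = √(1 + 3·0.1403) = √1.4210 ≈ 1.1921.
E ≈ 88.51 × 1.192 = 105.5 N/C.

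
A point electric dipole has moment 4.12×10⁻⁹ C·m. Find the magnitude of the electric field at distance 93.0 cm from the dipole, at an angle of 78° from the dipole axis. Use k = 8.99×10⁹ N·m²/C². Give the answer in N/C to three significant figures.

At angle θ the dipole field magnitude is E = (kp/r³)·√(1 + 3cos²θ).
kp/r³ = (8.99×10⁹)(4.12×10⁻⁹) / (0.930)³ = 46.05 N/C.
√(1 + 3cos²78°) = √(1 + 3·0.0432) = √1.1297 ≈ 1.0629.
E ≈ 46.05 × 1.063 = 48.94 N/C.

E ≈ 48.9 N/C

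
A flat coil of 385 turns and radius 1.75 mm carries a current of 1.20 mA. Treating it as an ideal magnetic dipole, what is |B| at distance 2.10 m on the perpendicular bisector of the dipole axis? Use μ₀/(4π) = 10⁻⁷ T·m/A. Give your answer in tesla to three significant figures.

B ≈ 4.80×10⁻¹⁴ T

m = NIA = NIπa² = 385·(0.00120)·π·(0.00175)² = 4.445×10⁻⁶ A·m².
In the equatorial plane B = (μ₀/4π)·m/r³ (half the axial value).
B = (10⁻⁷)·(4.445×10⁻⁶) / (2.10)³ = 4.800×10⁻¹⁴ T.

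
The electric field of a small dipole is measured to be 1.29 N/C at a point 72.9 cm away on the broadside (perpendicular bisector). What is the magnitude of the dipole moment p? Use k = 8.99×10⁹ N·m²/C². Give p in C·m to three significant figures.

p ≈ 5.56×10⁻¹¹ C·m

In the equatorial plane E = kp/r³, so p = Er³/(k).
p = (1.29)·(0.729)³ / (8.99×10⁹) = 5.559×10⁻¹¹ C·m.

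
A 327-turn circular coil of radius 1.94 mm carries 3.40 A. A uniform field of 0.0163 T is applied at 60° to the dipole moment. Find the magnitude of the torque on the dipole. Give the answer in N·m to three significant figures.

m = NIA = NIπa² = 327·(3.40)·π·(0.00194)² = 0.01315 A·m².
Torque on a magnetic dipole: τ = mB sinθ.
τ = (0.01315)(0.0163)·sin60° = 1.856×10⁻⁴ N·m.

τ ≈ 1.86×10⁻⁴ N·m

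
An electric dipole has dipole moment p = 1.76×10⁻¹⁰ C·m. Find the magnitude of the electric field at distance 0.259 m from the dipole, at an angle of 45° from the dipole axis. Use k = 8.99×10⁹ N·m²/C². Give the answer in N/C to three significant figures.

At angle θ the dipole field magnitude is E = (kp/r³)·√(1 + 3cos²θ).
kp/r³ = (8.99×10⁹)(1.76×10⁻¹⁰) / (0.259)³ = 91.07 N/C.
√(1 + 3cos²45°) = √(1 + 3·0.5000) = √2.5000 ≈ 1.5811.
E ≈ 91.07 × 1.581 = 144.0 N/C.

E ≈ 144 N/C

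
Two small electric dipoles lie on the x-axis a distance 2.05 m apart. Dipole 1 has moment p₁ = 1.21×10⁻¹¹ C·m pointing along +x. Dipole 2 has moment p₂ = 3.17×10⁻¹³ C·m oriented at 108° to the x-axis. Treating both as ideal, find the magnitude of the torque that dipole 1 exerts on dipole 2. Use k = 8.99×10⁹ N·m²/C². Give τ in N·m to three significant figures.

The second dipole sits on the axis of the first, so the field there is axial: E₁ = 2kp₁/r³ along +x.
E₁ = 2(8.99×10⁹)(1.21×10⁻¹¹)/(2.05)³ = 0.02525 N/C.
Torque on the second dipole: τ = p₂ E₁ sinθ.
τ = (3.17×10⁻¹³)(0.02525)·sin108° = 7.613×10⁻¹⁵ N·m.

τ ≈ 7.61×10⁻¹⁵ N·m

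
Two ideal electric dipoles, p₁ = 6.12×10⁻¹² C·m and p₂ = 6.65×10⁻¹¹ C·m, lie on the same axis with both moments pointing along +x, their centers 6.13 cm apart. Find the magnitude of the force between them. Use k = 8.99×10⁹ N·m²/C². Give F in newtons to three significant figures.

On-axis field of dipole 1 at distance r: E = 2kp₁/r³. Force on dipole 2 is F = p₂·dE/dr (gradient along axis).
dE/dr = −6kp₁/r⁴, so |F| = 6kp₁p₂/r⁴ (attractive for aligned moments).
F = 6(8.99×10⁹)(6.12×10⁻¹²)(6.65×10⁻¹¹)/(0.0613)⁴ = 1.555×10⁻⁶ N.

F ≈ 1.55×10⁻⁶ N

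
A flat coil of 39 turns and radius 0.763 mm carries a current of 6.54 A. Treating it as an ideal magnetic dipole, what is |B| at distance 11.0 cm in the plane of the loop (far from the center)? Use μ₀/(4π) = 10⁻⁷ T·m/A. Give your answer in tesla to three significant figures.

B ≈ 3.50×10⁻⁸ T

m = NIA = NIπa² = 39·(6.54)·π·(7.63×10⁻⁴)² = 4.665×10⁻⁴ A·m².
In the equatorial plane B = (μ₀/4π)·m/r³ (half the axial value).
B = (10⁻⁷)·(4.665×10⁻⁴) / (0.110)³ = 3.505×10⁻⁸ T.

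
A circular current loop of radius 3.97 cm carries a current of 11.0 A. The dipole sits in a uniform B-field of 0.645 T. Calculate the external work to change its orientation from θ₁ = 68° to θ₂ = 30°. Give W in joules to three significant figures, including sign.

Magnetic moment m = IA = Iπa² = (11.0)·π·(0.0397)² = 0.05447 A·m².
W_ext = ΔU = −mB cosθ₂ + mB cosθ₁ = mB(cosθ₁ − cosθ₂).
W = (0.05447)(0.645)·(cos68° − cos30°) = (0.03513)·(-0.4914) = -0.01727 J.

W ≈ -0.0173 J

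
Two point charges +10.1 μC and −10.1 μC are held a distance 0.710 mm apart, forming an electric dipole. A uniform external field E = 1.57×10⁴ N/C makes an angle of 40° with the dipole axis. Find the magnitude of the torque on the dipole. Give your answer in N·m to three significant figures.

Dipole moment p = qd = (1.01×10⁻⁵ C)(7.10×10⁻⁴ m) = 7.171×10⁻⁹ C·m.
Torque on an electric dipole: τ = pE sinθ.
τ = (7.171×10⁻⁹)(1.57×10⁴)·sin40° = 7.237×10⁻⁵ N·m.

τ ≈ 7.24×10⁻⁵ N·m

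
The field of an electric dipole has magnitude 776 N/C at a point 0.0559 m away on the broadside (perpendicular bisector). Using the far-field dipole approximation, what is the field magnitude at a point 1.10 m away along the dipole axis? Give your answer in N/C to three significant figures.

Dipole fields scale as 1/r³ in the far field.
The axial field is twice the equatorial field at the same r, so the geometry factor is 2/1.
E₂ = E₁ · (2/1) · (r₁/r₂)³ = 776 · 2 · (0.0559/1.10)³.
(r₁/r₂)³ = (0.05082)³ = 0.0001312.
E₂ ≈ 0.2037 N/C.

E ≈ 0.204 N/C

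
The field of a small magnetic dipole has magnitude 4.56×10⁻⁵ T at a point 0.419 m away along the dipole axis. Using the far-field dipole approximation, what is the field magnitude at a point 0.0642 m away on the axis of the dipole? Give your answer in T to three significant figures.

Dipole fields scale as 1/r³ in the far field; the geometry is the same at both points.
B₂ = B₁ · (r₁/r₂)³ = 4.56×10⁻⁵ · (0.419/0.0642)³.
(r₁/r₂)³ = (6.526)³ = 278.
B₂ ≈ 0.01268 T.

B ≈ 0.0127 T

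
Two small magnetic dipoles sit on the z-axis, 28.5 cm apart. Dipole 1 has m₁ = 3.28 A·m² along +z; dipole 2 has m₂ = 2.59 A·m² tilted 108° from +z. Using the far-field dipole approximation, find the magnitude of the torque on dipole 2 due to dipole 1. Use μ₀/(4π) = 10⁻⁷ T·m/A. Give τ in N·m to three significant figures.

Dipole B is on the axis of dipole A, so B₁ there is axial: B₁ = (μ₀/4π)·2m₁/r³ along +z.
B₁ = 2(10⁻⁷)(3.28)/(0.285)³ = 2.834×10⁻⁵ T.
τ = m₂ B₁ sinθ.
τ = (2.59)(2.834×10⁻⁵)·sin108° = 6.980×10⁻⁵ N·m.

τ ≈ 6.98×10⁻⁵ N·m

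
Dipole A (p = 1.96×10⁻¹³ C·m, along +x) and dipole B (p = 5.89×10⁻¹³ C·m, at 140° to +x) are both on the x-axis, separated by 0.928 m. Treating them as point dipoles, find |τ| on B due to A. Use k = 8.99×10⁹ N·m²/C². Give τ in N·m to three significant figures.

The second dipole sits on the axis of the first, so the field there is axial: E₁ = 2kp₁/r³ along +x.
E₁ = 2(8.99×10⁹)(1.96×10⁻¹³)/(0.928)³ = 0.004410 N/C.
Torque on the second dipole: τ = p₂ E₁ sinθ.
τ = (5.89×10⁻¹³)(0.004410)·sin140° = 1.669×10⁻¹⁵ N·m.

τ ≈ 1.67×10⁻¹⁵ N·m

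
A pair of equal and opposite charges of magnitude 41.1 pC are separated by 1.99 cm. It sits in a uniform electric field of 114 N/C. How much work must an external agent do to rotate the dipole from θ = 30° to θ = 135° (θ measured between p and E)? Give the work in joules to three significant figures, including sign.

W ≈ 1.47×10⁻¹⁰ J

Dipole moment p = qd = (4.11×10⁻¹¹ C)(0.0199 m) = 8.179×10⁻¹³ C·m.
W_ext = ΔU = U(θ₂) − U(θ₁) = −pE cosθ₂ − (−pE cosθ₁) = pE(cosθ₁ − cosθ₂).
W = (8.179×10⁻¹³)(114)·(cos30° − cos135°) = (9.324×10⁻¹¹)·(+1.5731) = 1.467×10⁻¹⁰ J.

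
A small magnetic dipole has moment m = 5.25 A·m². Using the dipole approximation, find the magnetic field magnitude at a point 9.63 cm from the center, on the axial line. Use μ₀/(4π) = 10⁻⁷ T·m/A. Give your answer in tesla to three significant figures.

On axis B = (μ₀/4π)·2m/r³.
B = 2·(10⁻⁷)·(5.25) / (0.0963)³ = 0.001176 T.

B ≈ 0.00118 T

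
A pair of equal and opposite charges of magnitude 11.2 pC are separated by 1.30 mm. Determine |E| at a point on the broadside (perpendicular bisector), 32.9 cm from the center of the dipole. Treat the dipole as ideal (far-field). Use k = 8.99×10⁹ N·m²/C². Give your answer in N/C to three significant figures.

E ≈ 0.00368 N/C

Dipole moment p = qd = (1.12×10⁻¹¹ C)(0.00130 m) = 1.456×10⁻¹⁴ C·m.
In the equatorial plane E = kp/r³.
E = (8.99×10⁹)(1.456×10⁻¹⁴) / (0.329)³ = 0.003676 N/C.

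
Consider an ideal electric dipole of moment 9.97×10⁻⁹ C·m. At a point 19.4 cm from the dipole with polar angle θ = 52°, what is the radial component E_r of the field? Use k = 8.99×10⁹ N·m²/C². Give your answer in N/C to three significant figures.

E_r ≈ 1.51×10⁴ N/C

For a dipole, E_r = (2kp cosθ)/r³.
kp/r³ = (8.99×10⁹)(9.97×10⁻⁹)/(0.194)³ = 1.228×10⁴ N/C.
E_r = 2·1.228×10⁴·cos52° = 1.512×10⁴ N/C.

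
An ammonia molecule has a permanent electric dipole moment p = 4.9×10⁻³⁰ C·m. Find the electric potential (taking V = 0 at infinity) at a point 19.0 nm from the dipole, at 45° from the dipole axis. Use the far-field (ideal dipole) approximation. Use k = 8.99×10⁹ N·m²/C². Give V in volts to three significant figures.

V ≈ 8.63×10⁻⁵ V

The dipole potential is V = kp cosθ / r².
V = (8.99×10⁹)(4.90×10⁻³⁰)·cos45° / (1.90×10⁻⁸)² = 8.628×10⁻⁵ V.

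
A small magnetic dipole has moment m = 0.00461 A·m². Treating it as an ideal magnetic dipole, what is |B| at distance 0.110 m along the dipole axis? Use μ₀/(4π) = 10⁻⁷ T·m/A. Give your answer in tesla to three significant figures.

B ≈ 6.93×10⁻⁷ T

On axis B = (μ₀/4π)·2m/r³.
B = 2·(10⁻⁷)·(0.00461) / (0.110)³ = 6.927×10⁻⁷ T.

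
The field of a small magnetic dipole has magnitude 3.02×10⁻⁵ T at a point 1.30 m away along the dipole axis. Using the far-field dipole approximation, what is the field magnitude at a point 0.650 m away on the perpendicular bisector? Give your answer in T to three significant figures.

Dipole fields scale as 1/r³ in the far field.
The axial field is twice the equatorial field at the same r, so the geometry factor is 1/2.
B₂ = B₁ · (1/2) · (r₁/r₂)³ = 3.02×10⁻⁵ · 0.5 · (1.30/0.650)³.
(r₁/r₂)³ = (2)³ = 8.
B₂ ≈ 1.208×10⁻⁴ T.

B ≈ 1.21×10⁻⁴ T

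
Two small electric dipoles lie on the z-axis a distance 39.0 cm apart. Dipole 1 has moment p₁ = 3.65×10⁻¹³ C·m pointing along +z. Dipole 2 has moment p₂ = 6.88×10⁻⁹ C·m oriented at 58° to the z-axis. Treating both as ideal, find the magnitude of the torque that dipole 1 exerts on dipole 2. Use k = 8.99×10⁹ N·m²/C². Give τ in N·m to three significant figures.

τ ≈ 6.46×10⁻¹⁰ N·m

The second dipole sits on the axis of the first, so the field there is axial: E₁ = 2kp₁/r³ along +z.
E₁ = 2(8.99×10⁹)(3.65×10⁻¹³)/(0.390)³ = 0.1106 N/C.
Torque on the second dipole: τ = p₂ E₁ sinθ.
τ = (6.88×10⁻⁹)(0.1106)·sin58° = 6.455×10⁻¹⁰ N·m.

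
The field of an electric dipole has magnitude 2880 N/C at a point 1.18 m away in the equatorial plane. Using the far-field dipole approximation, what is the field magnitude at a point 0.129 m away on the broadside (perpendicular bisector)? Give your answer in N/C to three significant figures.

E ≈ 2.20×10⁶ N/C

Dipole fields scale as 1/r³ in the far field; the geometry is the same at both points.
E₂ = E₁ · (r₁/r₂)³ = 2880 · (1.18/0.129)³.
(r₁/r₂)³ = (9.147)³ = 765.4.
E₂ ≈ 2.204×10⁶ N/C.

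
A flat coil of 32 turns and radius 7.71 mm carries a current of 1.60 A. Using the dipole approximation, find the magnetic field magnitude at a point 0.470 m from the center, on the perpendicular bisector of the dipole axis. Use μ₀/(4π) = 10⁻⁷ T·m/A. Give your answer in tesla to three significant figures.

B ≈ 9.21×10⁻⁹ T

m = NIA = NIπa² = 32·(1.60)·π·(0.00771)² = 0.009562 A·m².
In the equatorial plane B = (μ₀/4π)·m/r³ (half the axial value).
B = (10⁻⁷)·(0.009562) / (0.470)³ = 9.210×10⁻⁹ T.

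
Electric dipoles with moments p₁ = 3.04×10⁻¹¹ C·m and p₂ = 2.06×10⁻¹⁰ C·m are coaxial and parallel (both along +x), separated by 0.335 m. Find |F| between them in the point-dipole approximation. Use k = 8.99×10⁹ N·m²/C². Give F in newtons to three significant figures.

On-axis field of dipole 1 at distance r: E = 2kp₁/r³. Force on dipole 2 is F = p₂·dE/dr (gradient along axis).
dE/dr = −6kp₁/r⁴, so |F| = 6kp₁p₂/r⁴ (attractive for aligned moments).
F = 6(8.99×10⁹)(3.04×10⁻¹¹)(2.06×10⁻¹⁰)/(0.335)⁴ = 2.682×10⁻⁸ N.

F ≈ 2.68×10⁻⁸ N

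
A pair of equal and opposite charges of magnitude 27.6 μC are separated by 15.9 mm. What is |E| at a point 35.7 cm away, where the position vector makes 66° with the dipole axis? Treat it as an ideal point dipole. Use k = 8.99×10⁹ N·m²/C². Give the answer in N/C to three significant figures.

Dipole moment p = qd = (2.76×10⁻⁵ C)(0.0159 m) = 4.388×10⁻⁷ C·m.
At angle θ the dipole field magnitude is E = (kp/r³)·√(1 + 3cos²θ).
kp/r³ = (8.99×10⁹)(4.388×10⁻⁷) / (0.357)³ = 8.670×10⁴ N/C.
√(1 + 3cos²66°) = √(1 + 3·0.1654) = √1.4963 ≈ 1.2232.
E ≈ 8.670×10⁴ × 1.223 = 1.061×10⁵ N/C.

E ≈ 1.06×10⁵ N/C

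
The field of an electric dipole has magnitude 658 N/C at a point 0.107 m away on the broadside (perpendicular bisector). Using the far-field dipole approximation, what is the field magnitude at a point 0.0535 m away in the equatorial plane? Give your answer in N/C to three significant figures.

Dipole fields scale as 1/r³ in the far field; the geometry is the same at both points.
E₂ = E₁ · (r₁/r₂)³ = 658 · (0.107/0.0535)³.
(r₁/r₂)³ = (2)³ = 8.
E₂ ≈ 5264 N/C.

E ≈ 5260 N/C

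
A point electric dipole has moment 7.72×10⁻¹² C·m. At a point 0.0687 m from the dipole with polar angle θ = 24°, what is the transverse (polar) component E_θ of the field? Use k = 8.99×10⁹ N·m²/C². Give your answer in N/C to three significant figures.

E_θ ≈ 87.1 N/C

For a dipole, E_θ = (kp sinθ)/r³.
kp/r³ = (8.99×10⁹)(7.72×10⁻¹²)/(0.0687)³ = 214.0 N/C.
E_θ = 214.0·sin24° = 87.06 N/C.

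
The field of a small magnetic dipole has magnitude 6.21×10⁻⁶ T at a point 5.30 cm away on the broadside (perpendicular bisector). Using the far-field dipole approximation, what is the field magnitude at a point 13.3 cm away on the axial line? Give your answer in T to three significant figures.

Dipole fields scale as 1/r³ in the far field.
The axial field is twice the equatorial field at the same r, so the geometry factor is 2/1.
B₂ = B₁ · (2/1) · (r₁/r₂)³ = 6.21×10⁻⁶ · 2 · (5.30/13.3)³.
(r₁/r₂)³ = (0.3985)³ = 0.06328.
B₂ ≈ 7.859×10⁻⁷ T.

B ≈ 7.86×10⁻⁷ T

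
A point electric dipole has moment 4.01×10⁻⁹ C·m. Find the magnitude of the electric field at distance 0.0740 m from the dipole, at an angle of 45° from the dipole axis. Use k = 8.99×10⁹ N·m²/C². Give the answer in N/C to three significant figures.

E ≈ 1.41×10⁵ N/C

At angle θ the dipole field magnitude is E = (kp/r³)·√(1 + 3cos²θ).
kp/r³ = (8.99×10⁹)(4.01×10⁻⁹) / (0.0740)³ = 8.896×10⁴ N/C.
√(1 + 3cos²45°) = √(1 + 3·0.5000) = √2.5000 ≈ 1.5811.
E ≈ 8.896×10⁴ × 1.581 = 1.407×10⁵ N/C.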